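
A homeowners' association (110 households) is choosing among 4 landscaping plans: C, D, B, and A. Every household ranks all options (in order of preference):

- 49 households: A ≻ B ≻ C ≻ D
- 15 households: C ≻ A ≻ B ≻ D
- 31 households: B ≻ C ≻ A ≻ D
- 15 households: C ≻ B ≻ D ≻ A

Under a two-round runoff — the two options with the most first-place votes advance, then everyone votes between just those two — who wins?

Round 1 first-place votes: C 30, D 0, B 31, A 49.
A and B advance.
Runoff: A is preferred to B by 64 voters; B by 46.
A wins the runoff.

A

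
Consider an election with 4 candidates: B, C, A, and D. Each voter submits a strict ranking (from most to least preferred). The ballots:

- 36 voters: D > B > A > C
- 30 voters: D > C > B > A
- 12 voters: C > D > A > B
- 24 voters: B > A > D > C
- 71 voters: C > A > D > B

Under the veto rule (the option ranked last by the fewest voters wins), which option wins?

Last-place votes: B 83, C 60, A 30, D 0.
D is ranked last by the fewest voters, so D wins.

D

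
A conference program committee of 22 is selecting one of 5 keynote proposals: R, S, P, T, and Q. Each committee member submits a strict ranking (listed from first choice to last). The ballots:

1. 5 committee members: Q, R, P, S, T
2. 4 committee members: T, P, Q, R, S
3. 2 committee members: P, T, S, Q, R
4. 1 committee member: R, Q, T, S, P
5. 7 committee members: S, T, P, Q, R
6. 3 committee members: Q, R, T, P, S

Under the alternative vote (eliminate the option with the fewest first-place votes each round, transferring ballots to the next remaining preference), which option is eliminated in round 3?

Round 1: R 1, S 7, P 2, T 4, Q 8. Eliminate R.
Round 2: S 7, P 2, T 4, Q 9. Eliminate P.
Round 3: S 7, T 6, Q 9. Eliminate T.

T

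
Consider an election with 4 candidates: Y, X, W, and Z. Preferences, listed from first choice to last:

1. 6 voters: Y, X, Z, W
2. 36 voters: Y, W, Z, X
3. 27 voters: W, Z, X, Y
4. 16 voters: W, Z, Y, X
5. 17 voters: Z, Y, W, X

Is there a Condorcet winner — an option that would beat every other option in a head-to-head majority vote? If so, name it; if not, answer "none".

none

Checking pairwise contests:
Z beats Y 60–42.
Y beats X 75–27.
Y beats W 59–43.
W beats Z 79–23.
Every option loses at least one head-to-head, so there is no Condorcet winner.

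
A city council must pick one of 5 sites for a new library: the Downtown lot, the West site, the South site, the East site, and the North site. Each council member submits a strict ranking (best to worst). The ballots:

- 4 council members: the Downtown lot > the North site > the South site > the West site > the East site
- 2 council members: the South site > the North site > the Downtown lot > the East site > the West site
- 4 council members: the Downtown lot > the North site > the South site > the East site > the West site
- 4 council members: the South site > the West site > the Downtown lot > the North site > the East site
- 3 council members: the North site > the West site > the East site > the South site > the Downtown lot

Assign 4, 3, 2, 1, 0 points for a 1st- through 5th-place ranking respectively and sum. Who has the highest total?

the Downtown lot: 4·4 + 2·2 + 4·4 + 4·2 + 3·0 = 44
the West site: 4·1 + 2·0 + 4·0 + 4·3 + 3·3 = 25
the South site: 4·2 + 2·4 + 4·2 + 4·4 + 3·1 = 43
the East site: 4·0 + 2·1 + 4·1 + 4·0 + 3·2 = 12
the North site: 4·3 + 2·3 + 4·3 + 4·1 + 3·4 = 46
the North site has the highest Borda score (46).

the North site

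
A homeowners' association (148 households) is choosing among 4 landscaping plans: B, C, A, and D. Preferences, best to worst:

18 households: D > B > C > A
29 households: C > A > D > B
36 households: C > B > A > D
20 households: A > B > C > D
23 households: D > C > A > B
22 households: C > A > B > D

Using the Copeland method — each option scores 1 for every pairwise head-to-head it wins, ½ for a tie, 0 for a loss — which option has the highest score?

C

B: beats D; loses to C and A → score 1.
C: beats B, A, and D → score 3.
A: beats B and D; loses to C → score 2.
D: loses to B, C, and A → score 0.
C has the best pairwise record.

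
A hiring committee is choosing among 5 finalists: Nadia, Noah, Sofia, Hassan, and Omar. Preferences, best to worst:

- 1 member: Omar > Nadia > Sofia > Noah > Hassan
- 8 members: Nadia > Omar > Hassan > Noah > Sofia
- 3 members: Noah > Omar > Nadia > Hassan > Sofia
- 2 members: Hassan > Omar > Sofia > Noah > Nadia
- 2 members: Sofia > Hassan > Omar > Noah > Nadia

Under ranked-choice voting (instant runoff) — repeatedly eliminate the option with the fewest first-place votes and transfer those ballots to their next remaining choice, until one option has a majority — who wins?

Round 1: Nadia 8, Noah 3, Sofia 2, Hassan 2, Omar 1. Eliminate Omar.
Round 2: Nadia 9, Noah 3, Sofia 2, Hassan 2. Nadia has a majority.

Nadia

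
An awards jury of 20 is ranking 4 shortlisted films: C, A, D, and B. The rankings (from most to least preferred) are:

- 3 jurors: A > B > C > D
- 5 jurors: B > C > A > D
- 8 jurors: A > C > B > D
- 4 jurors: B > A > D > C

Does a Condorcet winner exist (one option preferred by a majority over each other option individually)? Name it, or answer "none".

A vs C: 15–5 for A.
A vs D: 20–0 for A.
A vs B: 11–9 for A.
A beats every other option head-to-head.

A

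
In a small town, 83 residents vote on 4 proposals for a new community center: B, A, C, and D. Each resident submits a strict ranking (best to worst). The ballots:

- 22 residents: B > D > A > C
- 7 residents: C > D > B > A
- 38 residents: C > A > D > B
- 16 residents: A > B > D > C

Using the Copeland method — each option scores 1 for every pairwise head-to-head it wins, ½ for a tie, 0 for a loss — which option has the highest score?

C

B: loses to A, C, and D → score 0.
A: beats B and D; loses to C → score 2.
C: beats B, A, and D → score 3.
D: beats B; loses to A and C → score 1.
C has the best pairwise record.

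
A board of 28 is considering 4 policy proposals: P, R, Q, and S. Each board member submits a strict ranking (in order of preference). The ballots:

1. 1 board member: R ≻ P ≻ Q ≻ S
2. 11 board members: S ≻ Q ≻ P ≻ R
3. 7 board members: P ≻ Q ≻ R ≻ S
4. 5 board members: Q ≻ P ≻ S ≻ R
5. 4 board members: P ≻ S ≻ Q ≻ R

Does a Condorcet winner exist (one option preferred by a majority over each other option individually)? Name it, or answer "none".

none

Checking pairwise contests:
Q beats P 16–12.
P beats R 27–1.
S beats Q 15–13.
P beats S 17–11.
Every option loses at least one head-to-head, so there is no Condorcet winner.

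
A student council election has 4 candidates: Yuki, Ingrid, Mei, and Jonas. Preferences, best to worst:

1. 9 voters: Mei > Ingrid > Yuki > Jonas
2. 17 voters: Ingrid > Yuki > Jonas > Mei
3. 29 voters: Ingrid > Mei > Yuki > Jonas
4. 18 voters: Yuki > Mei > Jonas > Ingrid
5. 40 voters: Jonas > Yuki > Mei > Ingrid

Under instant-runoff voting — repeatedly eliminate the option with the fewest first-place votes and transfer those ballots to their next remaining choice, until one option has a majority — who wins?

Jonas

Round 1: Yuki 18, Ingrid 46, Mei 9, Jonas 40. Eliminate Mei.
Round 2: Yuki 18, Ingrid 55, Jonas 40. Eliminate Yuki.
Round 3: Ingrid 55, Jonas 58. Jonas has a majority.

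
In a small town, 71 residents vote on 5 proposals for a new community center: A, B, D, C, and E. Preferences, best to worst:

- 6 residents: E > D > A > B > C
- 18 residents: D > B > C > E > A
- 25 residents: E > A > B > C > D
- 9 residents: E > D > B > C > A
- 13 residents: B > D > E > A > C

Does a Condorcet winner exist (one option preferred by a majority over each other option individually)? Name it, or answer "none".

E vs A: 71–0 for E.
E vs B: 40–31 for E.
E vs D: 40–31 for E.
E vs C: 53–18 for E.
E beats every other option head-to-head.

E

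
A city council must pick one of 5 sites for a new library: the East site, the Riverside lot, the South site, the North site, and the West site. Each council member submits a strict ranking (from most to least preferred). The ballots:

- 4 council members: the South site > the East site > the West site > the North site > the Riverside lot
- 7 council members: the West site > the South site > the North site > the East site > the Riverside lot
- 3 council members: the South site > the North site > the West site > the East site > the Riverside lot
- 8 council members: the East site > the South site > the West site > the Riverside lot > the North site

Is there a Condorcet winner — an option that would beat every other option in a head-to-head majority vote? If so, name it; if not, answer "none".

the South site

the South site vs the East site: 14–8 for the South site.
the South site vs the Riverside lot: 22–0 for the South site.
the South site vs the North site: 22–0 for the South site.
the South site vs the West site: 15–7 for the South site.
the South site beats every other option head-to-head.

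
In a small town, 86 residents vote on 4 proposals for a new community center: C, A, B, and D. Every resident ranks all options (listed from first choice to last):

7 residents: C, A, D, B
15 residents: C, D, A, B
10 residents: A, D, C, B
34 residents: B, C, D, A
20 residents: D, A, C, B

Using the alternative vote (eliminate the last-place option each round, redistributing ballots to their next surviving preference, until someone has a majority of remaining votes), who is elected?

Round 1: C 22, A 10, B 34, D 20. Eliminate A.
Round 2: C 22, B 34, D 30. Eliminate C.
Round 3: B 34, D 52. D has a majority.

D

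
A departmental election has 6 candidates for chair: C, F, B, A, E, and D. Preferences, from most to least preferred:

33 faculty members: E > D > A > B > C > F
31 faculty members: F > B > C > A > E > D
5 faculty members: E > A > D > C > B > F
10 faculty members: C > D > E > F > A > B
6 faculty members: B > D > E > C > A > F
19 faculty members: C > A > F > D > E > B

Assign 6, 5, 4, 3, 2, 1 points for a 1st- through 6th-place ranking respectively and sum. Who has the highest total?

C

C: 33·2 + 31·4 + 5·3 + 10·6 + 6·3 + 19·6 = 397
F: 33·1 + 31·6 + 5·1 + 10·3 + 6·1 + 19·4 = 336
B: 33·3 + 31·5 + 5·2 + 10·1 + 6·6 + 19·1 = 329
A: 33·4 + 31·3 + 5·5 + 10·2 + 6·2 + 19·5 = 377
E: 33·6 + 31·2 + 5·6 + 10·4 + 6·4 + 19·2 = 392
D: 33·5 + 31·1 + 5·4 + 10·5 + 6·5 + 19·3 = 353
C has the highest Borda score (397).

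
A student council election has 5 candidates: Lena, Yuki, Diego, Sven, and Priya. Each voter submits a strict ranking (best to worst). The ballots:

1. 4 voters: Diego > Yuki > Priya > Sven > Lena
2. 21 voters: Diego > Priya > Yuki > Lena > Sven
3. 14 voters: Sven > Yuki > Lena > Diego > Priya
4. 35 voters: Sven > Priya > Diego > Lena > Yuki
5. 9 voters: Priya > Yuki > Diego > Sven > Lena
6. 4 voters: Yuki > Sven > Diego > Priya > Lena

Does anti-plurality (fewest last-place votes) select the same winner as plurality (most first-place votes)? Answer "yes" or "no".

no

Anti-plurality — last-place votes: Lena 17, Yuki 35, Diego 0, Sven 21, Priya 14. Winner: Diego.
Plurality — first-place votes: Lena 0, Yuki 4, Diego 25, Sven 49, Priya 9. Winner: Sven.
The two methods disagree.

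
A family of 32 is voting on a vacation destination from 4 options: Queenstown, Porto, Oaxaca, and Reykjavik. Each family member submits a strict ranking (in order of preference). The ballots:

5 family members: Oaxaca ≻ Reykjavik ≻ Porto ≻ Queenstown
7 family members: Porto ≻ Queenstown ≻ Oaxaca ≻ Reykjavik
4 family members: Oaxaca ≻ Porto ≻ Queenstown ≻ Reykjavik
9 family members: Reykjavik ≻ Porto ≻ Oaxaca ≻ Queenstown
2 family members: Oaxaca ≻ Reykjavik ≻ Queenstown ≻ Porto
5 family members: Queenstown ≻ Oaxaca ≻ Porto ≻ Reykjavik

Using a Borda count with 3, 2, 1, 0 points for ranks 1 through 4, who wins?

Queenstown: 5·0 + 7·2 + 4·1 + 9·0 + 2·1 + 5·3 = 35
Porto: 5·1 + 7·3 + 4·2 + 9·2 + 2·0 + 5·1 = 57
Oaxaca: 5·3 + 7·1 + 4·3 + 9·1 + 2·3 + 5·2 = 59
Reykjavik: 5·2 + 7·0 + 4·0 + 9·3 + 2·2 + 5·0 = 41
Oaxaca has the highest Borda score (59).

Oaxaca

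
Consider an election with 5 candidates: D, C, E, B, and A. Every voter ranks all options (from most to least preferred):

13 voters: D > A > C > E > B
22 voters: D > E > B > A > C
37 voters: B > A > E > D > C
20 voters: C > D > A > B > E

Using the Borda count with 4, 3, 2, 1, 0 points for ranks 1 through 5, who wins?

D: 13·4 + 22·4 + 37·1 + 20·3 = 237
C: 13·2 + 22·0 + 37·0 + 20·4 = 106
E: 13·1 + 22·3 + 37·2 + 20·0 = 153
B: 13·0 + 22·2 + 37·4 + 20·1 = 212
A: 13·3 + 22·1 + 37·3 + 20·2 = 212
D has the highest Borda score (237).

D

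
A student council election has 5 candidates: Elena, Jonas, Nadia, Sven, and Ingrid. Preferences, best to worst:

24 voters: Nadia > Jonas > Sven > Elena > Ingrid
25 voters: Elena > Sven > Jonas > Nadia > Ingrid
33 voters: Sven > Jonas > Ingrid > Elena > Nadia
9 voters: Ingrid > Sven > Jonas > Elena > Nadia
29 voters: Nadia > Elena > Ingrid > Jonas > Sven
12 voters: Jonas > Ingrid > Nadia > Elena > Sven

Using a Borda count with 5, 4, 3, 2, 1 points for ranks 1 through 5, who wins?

Elena: 24·2 + 25·5 + 33·2 + 9·2 + 29·4 + 12·2 = 397
Jonas: 24·4 + 25·3 + 33·4 + 9·3 + 29·2 + 12·5 = 448
Nadia: 24·5 + 25·2 + 33·1 + 9·1 + 29·5 + 12·3 = 393
Sven: 24·3 + 25·4 + 33·5 + 9·4 + 29·1 + 12·1 = 414
Ingrid: 24·1 + 25·1 + 33·3 + 9·5 + 29·3 + 12·4 = 328
Jonas has the highest Borda score (448).

Jonas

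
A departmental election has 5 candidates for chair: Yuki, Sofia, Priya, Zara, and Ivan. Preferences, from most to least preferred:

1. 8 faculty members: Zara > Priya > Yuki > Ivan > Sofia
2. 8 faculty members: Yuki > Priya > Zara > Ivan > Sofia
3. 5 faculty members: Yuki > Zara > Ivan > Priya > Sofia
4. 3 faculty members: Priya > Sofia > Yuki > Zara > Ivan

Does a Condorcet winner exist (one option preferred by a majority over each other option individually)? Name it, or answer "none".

Yuki

Yuki vs Sofia: 21–3 for Yuki.
Yuki vs Priya: 13–11 for Yuki.
Yuki vs Zara: 16–8 for Yuki.
Yuki vs Ivan: 24–0 for Yuki.
Yuki beats every other option head-to-head.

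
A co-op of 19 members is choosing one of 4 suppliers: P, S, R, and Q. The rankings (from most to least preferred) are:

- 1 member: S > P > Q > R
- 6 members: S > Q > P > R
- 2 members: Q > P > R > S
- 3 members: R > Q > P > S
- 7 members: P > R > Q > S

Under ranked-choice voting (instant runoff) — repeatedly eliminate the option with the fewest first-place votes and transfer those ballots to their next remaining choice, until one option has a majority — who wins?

P

Round 1: P 7, S 7, R 3, Q 2. Eliminate Q.
Round 2: P 9, S 7, R 3. Eliminate R.
Round 3: P 12, S 7. P has a majority.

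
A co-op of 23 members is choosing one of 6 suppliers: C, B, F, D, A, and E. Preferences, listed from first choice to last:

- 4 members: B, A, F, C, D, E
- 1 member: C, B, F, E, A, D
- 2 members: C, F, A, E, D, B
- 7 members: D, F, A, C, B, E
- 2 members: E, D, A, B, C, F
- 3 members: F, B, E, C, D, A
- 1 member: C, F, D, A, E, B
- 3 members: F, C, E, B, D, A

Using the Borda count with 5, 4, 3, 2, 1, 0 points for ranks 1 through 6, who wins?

C: 4·2 + 1·5 + 2·5 + 7·2 + 2·1 + 3·2 + 1·5 + 3·4 = 62
B: 4·5 + 1·4 + 2·0 + 7·1 + 2·2 + 3·4 + 1·0 + 3·2 = 53
F: 4·3 + 1·3 + 2·4 + 7·4 + 2·0 + 3·5 + 1·4 + 3·5 = 85
D: 4·1 + 1·0 + 2·1 + 7·5 + 2·4 + 3·1 + 1·3 + 3·1 = 58
A: 4·4 + 1·1 + 2·3 + 7·3 + 2·3 + 3·0 + 1·2 + 3·0 = 52
E: 4·0 + 1·2 + 2·2 + 7·0 + 2·5 + 3·3 + 1·1 + 3·3 = 35
F has the highest Borda score (85).

F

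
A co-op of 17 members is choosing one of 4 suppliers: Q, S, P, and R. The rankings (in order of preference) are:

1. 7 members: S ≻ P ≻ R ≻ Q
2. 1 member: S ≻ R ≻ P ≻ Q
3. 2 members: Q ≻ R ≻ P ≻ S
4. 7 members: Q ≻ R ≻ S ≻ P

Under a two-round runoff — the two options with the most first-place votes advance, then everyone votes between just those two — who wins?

Q

Round 1 first-place votes: Q 9, S 8, P 0, R 0.
Q and S advance.
Runoff: Q is preferred to S by 9 voters; S by 8.
Q wins the runoff.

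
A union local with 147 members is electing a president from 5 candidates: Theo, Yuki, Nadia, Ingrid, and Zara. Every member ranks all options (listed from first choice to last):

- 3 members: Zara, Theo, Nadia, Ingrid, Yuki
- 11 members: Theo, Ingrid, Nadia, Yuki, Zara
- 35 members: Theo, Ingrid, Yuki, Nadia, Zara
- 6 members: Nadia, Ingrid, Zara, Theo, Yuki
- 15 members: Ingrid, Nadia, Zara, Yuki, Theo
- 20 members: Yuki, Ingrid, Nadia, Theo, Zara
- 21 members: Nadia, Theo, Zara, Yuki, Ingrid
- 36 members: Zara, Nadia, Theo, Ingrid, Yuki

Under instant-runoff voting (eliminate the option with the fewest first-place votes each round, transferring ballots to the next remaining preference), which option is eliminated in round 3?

Zara

Round 1: Theo 46, Yuki 20, Nadia 27, Ingrid 15, Zara 39. Eliminate Ingrid.
Round 2: Theo 46, Yuki 20, Nadia 42, Zara 39. Eliminate Yuki.
Round 3: Theo 46, Nadia 62, Zara 39. Eliminate Zara.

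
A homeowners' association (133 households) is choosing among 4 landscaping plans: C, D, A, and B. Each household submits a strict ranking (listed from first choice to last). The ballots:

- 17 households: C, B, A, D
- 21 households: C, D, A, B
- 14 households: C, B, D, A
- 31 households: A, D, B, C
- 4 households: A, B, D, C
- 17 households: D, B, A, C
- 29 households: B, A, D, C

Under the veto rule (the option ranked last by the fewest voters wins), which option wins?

A

Last-place votes: C 81, D 17, A 14, B 21.
A is ranked last by the fewest voters, so A wins.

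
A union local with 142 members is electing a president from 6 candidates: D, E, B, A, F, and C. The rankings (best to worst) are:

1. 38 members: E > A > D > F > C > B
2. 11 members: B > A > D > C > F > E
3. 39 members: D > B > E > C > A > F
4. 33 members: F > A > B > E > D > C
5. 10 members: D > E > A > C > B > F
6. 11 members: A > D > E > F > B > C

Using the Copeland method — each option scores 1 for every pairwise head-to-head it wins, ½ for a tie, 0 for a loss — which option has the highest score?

D: beats B, F, and C; ties E; loses to A → score 3.5.
E: beats A, F, and C; ties D; loses to B → score 3.5.
B: beats E and C; loses to D, A, and F → score 2.
A: beats D, B, F, and C; loses to E → score 4.
F: beats B and C; loses to D, E, and A → score 2.
C: loses to D, E, B, A, and F → score 0.
A has the best pairwise record.

A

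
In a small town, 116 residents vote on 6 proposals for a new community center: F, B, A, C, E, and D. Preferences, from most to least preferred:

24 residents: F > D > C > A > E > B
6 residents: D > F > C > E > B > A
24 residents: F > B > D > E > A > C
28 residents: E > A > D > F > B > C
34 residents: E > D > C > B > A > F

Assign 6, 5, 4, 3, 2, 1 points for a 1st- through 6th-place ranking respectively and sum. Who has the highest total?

D

F: 24·6 + 6·5 + 24·6 + 28·3 + 34·1 = 436
B: 24·1 + 6·2 + 24·5 + 28·2 + 34·3 = 314
A: 24·3 + 6·1 + 24·2 + 28·5 + 34·2 = 334
C: 24·4 + 6·4 + 24·1 + 28·1 + 34·4 = 308
E: 24·2 + 6·3 + 24·3 + 28·6 + 34·6 = 510
D: 24·5 + 6·6 + 24·4 + 28·4 + 34·5 = 534
D has the highest Borda score (534).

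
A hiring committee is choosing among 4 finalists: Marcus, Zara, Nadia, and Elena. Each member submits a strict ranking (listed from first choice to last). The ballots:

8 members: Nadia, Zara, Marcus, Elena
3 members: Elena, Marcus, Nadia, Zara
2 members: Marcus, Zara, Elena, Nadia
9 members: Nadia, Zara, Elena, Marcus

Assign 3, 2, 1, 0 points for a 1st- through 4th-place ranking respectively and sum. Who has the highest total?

Marcus: 8·1 + 3·2 + 2·3 + 9·0 = 20
Zara: 8·2 + 3·0 + 2·2 + 9·2 = 38
Nadia: 8·3 + 3·1 + 2·0 + 9·3 = 54
Elena: 8·0 + 3·3 + 2·1 + 9·1 = 20
Nadia has the highest Borda score (54).

Nadia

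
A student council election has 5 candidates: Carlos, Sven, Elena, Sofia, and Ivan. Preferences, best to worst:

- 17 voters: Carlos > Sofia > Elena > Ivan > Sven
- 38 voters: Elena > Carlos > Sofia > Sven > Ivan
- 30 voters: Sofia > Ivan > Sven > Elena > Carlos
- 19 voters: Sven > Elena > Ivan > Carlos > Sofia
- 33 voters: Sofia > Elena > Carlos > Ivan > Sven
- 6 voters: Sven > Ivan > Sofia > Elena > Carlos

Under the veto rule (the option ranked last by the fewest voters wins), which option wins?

Elena

Last-place votes: Carlos 36, Sven 50, Elena 0, Sofia 19, Ivan 38.
Elena is ranked last by the fewest voters, so Elena wins.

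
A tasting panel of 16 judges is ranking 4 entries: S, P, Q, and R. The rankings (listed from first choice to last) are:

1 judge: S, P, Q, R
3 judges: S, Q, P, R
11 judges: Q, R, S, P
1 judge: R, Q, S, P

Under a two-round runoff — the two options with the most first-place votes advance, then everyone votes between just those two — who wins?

Round 1 first-place votes: S 4, P 0, Q 11, R 1.
Q and S advance.
Runoff: Q is preferred to S by 12 voters; S by 4.
Q wins the runoff.

Q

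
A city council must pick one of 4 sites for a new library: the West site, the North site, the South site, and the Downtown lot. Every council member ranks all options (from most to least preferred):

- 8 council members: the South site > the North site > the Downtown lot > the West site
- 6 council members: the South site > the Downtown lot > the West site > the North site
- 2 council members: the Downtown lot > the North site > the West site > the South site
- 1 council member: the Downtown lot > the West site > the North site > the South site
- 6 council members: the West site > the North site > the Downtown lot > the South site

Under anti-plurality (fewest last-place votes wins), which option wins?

Last-place votes: the West site 8, the North site 6, the South site 9, the Downtown lot 0.
the Downtown lot is ranked last by the fewest voters, so the Downtown lot wins.

the Downtown lot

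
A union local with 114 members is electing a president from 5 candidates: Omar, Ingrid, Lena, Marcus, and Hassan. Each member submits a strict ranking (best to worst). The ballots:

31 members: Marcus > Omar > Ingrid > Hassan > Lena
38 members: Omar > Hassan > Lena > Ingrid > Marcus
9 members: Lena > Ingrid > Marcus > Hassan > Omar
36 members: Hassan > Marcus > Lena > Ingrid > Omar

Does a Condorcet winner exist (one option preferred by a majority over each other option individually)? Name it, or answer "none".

Checking pairwise contests:
Marcus beats Omar 76–38.
Omar beats Ingrid 69–45.
Omar beats Lena 69–45.
Hassan beats Marcus 74–40.
Omar beats Hassan 69–45.
Every option loses at least one head-to-head, so there is no Condorcet winner.

none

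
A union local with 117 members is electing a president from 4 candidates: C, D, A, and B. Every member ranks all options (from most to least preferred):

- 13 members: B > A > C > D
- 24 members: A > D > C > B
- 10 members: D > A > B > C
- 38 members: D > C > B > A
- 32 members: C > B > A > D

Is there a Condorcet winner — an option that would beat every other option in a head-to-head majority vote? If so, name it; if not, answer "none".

Checking pairwise contests:
D beats C 72–45.
A beats D 69–48.
C beats A 70–47.
C beats B 94–23.
Every option loses at least one head-to-head, so there is no Condorcet winner.

none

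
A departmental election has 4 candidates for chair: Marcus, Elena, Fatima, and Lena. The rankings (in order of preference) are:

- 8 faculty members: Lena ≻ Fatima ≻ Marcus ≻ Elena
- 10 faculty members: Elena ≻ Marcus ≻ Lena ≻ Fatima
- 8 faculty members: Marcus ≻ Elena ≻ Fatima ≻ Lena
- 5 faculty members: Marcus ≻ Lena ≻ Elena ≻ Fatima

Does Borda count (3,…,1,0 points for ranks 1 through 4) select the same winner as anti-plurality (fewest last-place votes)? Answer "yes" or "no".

yes

Borda — scores: Marcus 67, Elena 51, Fatima 24, Lena 44. Winner: Marcus.
Anti-plurality — last-place votes: Marcus 0, Elena 8, Fatima 15, Lena 8. Winner: Marcus.
The two methods agree.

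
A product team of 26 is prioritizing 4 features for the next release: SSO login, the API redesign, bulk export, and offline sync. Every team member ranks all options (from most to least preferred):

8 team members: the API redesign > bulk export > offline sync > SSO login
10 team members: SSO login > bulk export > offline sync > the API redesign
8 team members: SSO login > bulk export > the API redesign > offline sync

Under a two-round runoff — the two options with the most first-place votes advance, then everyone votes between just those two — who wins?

SSO login

Round 1 first-place votes: SSO login 18, the API redesign 8, bulk export 0, offline sync 0.
SSO login and the API redesign advance.
Runoff: SSO login is preferred to the API redesign by 18 voters; the API redesign by 8.
SSO login wins the runoff.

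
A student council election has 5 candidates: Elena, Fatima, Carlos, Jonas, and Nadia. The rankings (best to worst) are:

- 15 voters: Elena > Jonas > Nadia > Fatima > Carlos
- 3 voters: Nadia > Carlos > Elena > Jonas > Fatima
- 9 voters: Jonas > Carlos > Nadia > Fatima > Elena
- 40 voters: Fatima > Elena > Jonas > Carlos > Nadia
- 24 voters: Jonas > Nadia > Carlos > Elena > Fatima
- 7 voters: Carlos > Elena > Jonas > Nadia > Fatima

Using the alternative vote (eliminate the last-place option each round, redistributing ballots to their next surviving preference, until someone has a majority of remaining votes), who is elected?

Jonas

Round 1: Elena 15, Fatima 40, Carlos 7, Jonas 33, Nadia 3. Eliminate Nadia.
Round 2: Elena 15, Fatima 40, Carlos 10, Jonas 33. Eliminate Carlos.
Round 3: Elena 25, Fatima 40, Jonas 33. Eliminate Elena.
Round 4: Fatima 40, Jonas 58. Jonas has a majority.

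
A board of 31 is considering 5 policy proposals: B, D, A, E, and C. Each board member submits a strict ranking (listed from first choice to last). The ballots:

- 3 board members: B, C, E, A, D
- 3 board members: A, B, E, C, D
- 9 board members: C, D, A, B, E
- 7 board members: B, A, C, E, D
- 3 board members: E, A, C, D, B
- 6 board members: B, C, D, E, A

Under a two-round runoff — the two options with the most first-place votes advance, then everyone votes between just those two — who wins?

Round 1 first-place votes: B 16, D 0, A 3, E 3, C 9.
B and C advance.
Runoff: B is preferred to C by 19 voters; C by 12.
B wins the runoff.

B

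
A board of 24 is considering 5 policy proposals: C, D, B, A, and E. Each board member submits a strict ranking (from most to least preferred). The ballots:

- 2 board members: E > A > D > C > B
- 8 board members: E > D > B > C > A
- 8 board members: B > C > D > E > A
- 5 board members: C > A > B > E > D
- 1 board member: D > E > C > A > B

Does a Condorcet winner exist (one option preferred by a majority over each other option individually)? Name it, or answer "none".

B

B vs C: 16–8 for B.
B vs D: 13–11 for B.
B vs A: 16–8 for B.
B vs E: 13–11 for B.
B beats every other option head-to-head.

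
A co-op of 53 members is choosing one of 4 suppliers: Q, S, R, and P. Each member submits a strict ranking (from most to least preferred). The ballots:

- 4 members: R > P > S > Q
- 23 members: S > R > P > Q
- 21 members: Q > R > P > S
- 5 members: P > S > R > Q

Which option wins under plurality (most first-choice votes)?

First-place votes: Q 21, S 23, R 4, P 5.
S has the most first-place votes.

S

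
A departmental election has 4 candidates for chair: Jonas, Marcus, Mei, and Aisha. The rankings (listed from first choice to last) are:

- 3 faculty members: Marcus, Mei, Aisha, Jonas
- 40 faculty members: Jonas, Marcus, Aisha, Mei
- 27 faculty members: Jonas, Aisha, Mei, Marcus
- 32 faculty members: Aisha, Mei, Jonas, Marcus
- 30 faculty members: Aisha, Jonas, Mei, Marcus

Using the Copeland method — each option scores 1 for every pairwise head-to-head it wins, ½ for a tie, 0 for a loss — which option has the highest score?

Jonas

Jonas: beats Marcus, Mei, and Aisha → score 3.
Marcus: loses to Jonas, Mei, and Aisha → score 0.
Mei: beats Marcus; loses to Jonas and Aisha → score 1.
Aisha: beats Marcus and Mei; loses to Jonas → score 2.
Jonas has the best pairwise record.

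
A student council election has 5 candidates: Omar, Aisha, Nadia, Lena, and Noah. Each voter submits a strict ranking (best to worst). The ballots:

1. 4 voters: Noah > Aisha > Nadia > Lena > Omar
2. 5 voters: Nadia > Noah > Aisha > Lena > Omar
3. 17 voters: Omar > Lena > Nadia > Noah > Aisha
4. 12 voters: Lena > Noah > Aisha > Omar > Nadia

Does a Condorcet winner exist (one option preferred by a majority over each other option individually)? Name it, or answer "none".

Lena vs Omar: 21–17 for Lena.
Lena vs Aisha: 29–9 for Lena.
Lena vs Nadia: 29–9 for Lena.
Lena vs Noah: 29–9 for Lena.
Lena beats every other option head-to-head.

Lena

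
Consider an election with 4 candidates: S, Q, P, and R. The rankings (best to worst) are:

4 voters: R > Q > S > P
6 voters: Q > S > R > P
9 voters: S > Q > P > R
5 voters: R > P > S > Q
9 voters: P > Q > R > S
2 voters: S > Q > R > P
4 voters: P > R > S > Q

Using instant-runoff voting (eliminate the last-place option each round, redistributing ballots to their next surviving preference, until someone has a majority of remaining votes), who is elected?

S

Round 1: S 11, Q 6, P 13, R 9. Eliminate Q.
Round 2: S 17, P 13, R 9. Eliminate R.
Round 3: S 21, P 18. S has a majority.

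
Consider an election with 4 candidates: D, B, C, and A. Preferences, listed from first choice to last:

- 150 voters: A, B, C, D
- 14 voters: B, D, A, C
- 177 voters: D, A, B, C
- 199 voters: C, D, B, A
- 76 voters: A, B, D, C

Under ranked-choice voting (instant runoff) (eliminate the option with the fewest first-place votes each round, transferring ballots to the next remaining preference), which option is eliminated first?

B

Round 1: D 177, B 14, C 199, A 226. Eliminate B.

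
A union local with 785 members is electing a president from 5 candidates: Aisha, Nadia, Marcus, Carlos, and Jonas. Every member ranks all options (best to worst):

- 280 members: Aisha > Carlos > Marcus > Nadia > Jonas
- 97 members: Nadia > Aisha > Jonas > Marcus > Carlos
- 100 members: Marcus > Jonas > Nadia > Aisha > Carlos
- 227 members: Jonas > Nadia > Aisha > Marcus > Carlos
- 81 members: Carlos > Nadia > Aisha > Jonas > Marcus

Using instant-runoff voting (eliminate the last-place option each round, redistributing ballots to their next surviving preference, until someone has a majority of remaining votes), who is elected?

Aisha

Round 1: Aisha 280, Nadia 97, Marcus 100, Carlos 81, Jonas 227. Eliminate Carlos.
Round 2: Aisha 280, Nadia 178, Marcus 100, Jonas 227. Eliminate Marcus.
Round 3: Aisha 280, Nadia 178, Jonas 327. Eliminate Nadia.
Round 4: Aisha 458, Jonas 327. Aisha has a majority.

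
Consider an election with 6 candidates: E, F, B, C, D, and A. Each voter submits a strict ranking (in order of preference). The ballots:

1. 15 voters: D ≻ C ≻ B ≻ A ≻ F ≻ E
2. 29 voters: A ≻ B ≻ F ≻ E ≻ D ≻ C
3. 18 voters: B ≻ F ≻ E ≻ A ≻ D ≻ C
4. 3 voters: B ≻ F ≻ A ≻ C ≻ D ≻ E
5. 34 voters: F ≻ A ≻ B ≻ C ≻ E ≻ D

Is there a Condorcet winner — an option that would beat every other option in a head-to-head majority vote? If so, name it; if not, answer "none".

Checking pairwise contests:
F beats E 99–0.
B beats F 65–34.
A beats B 63–36.
F beats C 84–15.
E beats D 81–18.
F beats A 55–44.
Every option loses at least one head-to-head, so there is no Condorcet winner.

none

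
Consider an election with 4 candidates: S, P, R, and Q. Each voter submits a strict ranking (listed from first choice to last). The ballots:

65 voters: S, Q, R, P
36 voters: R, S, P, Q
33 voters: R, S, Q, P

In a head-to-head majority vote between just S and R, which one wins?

Voters preferring S to R: 65; preferring R to S: 69.
R wins the head-to-head.

R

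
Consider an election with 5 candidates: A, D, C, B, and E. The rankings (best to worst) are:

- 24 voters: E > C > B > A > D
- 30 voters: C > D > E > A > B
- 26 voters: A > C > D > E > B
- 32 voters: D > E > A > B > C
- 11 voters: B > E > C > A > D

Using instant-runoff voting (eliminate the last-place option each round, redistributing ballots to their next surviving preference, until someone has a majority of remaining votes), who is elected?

Round 1: A 26, D 32, C 30, B 11, E 24. Eliminate B.
Round 2: A 26, D 32, C 30, E 35. Eliminate A.
Round 3: D 32, C 56, E 35. Eliminate D.
Round 4: C 56, E 67. E has a majority.

E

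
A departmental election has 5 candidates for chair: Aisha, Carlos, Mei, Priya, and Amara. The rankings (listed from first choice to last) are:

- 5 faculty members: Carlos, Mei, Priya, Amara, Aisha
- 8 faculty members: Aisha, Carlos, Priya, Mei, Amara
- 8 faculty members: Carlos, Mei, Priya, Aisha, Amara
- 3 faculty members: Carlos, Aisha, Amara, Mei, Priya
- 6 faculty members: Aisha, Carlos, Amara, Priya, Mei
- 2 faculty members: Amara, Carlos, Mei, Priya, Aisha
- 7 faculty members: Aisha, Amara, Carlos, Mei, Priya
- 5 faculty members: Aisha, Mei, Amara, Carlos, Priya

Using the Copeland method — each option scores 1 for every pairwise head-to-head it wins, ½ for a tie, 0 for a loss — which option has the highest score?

Aisha: beats Carlos, Mei, Priya, and Amara → score 4.
Carlos: beats Mei, Priya, and Amara; loses to Aisha → score 3.
Mei: beats Priya and Amara; loses to Aisha and Carlos → score 2.
Priya: loses to Aisha, Carlos, Mei, and Amara → score 0.
Amara: beats Priya; loses to Aisha, Carlos, and Mei → score 1.
Aisha has the best pairwise record.

Aisha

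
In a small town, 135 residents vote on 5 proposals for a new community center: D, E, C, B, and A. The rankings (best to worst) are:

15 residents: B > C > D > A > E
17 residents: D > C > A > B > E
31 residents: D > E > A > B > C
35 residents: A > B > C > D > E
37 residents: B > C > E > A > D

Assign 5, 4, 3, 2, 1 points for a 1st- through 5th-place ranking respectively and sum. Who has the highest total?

D: 15·3 + 17·5 + 31·5 + 35·2 + 37·1 = 392
E: 15·1 + 17·1 + 31·4 + 35·1 + 37·3 = 302
C: 15·4 + 17·4 + 31·1 + 35·3 + 37·4 = 412
B: 15·5 + 17·2 + 31·2 + 35·4 + 37·5 = 496
A: 15·2 + 17·3 + 31·3 + 35·5 + 37·2 = 423
B has the highest Borda score (496).

B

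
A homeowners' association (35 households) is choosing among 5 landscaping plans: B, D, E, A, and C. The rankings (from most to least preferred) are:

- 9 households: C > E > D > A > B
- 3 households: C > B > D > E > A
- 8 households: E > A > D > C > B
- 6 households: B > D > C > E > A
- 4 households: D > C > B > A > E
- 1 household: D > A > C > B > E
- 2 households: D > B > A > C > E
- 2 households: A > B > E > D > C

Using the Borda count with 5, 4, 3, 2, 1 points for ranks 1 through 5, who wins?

B: 9·1 + 3·4 + 8·1 + 6·5 + 4·3 + 1·2 + 2·4 + 2·4 = 89
D: 9·3 + 3·3 + 8·3 + 6·4 + 4·5 + 1·5 + 2·5 + 2·2 = 123
E: 9·4 + 3·2 + 8·5 + 6·2 + 4·1 + 1·1 + 2·1 + 2·3 = 107
A: 9·2 + 3·1 + 8·4 + 6·1 + 4·2 + 1·4 + 2·3 + 2·5 = 87
C: 9·5 + 3·5 + 8·2 + 6·3 + 4·4 + 1·3 + 2·2 + 2·1 = 119
D has the highest Borda score (123).

D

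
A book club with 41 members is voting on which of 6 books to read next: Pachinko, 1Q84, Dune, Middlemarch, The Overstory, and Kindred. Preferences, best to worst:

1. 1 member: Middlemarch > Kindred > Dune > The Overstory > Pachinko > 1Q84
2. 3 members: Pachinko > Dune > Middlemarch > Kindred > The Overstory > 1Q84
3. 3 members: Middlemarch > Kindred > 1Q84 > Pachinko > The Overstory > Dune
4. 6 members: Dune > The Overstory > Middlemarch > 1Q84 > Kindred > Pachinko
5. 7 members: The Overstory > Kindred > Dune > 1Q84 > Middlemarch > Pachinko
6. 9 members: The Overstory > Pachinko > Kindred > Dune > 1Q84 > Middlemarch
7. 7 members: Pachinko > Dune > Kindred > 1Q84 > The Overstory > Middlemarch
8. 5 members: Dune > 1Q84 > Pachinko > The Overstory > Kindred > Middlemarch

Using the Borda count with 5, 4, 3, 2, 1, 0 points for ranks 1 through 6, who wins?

Pachinko: 1·1 + 3·5 + 3·2 + 6·0 + 7·0 + 9·4 + 7·5 + 5·3 = 108
1Q84: 1·0 + 3·0 + 3·3 + 6·2 + 7·2 + 9·1 + 7·2 + 5·4 = 78
Dune: 1·3 + 3·4 + 3·0 + 6·5 + 7·3 + 9·2 + 7·4 + 5·5 = 137
Middlemarch: 1·5 + 3·3 + 3·5 + 6·3 + 7·1 + 9·0 + 7·0 + 5·0 = 54
The Overstory: 1·2 + 3·1 + 3·1 + 6·4 + 7·5 + 9·5 + 7·1 + 5·2 = 129
Kindred: 1·4 + 3·2 + 3·4 + 6·1 + 7·4 + 9·3 + 7·3 + 5·1 = 109
Dune has the highest Borda score (137).

Dune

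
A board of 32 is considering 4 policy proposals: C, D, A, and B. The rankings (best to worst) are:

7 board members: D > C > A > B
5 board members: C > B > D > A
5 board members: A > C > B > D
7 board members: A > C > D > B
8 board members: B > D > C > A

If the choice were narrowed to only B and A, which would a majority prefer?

Voters preferring B to A: 13; preferring A to B: 19.
A wins the head-to-head.

A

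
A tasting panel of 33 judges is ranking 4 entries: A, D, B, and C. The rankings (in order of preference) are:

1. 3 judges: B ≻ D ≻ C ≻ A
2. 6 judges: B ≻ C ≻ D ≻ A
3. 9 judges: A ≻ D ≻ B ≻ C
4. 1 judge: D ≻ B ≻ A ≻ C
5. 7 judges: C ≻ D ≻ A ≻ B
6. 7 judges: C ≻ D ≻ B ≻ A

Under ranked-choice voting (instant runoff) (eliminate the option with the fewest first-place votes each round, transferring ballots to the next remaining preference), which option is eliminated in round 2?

A

Round 1: A 9, D 1, B 9, C 14. Eliminate D.
Round 2: A 9, B 10, C 14. Eliminate A.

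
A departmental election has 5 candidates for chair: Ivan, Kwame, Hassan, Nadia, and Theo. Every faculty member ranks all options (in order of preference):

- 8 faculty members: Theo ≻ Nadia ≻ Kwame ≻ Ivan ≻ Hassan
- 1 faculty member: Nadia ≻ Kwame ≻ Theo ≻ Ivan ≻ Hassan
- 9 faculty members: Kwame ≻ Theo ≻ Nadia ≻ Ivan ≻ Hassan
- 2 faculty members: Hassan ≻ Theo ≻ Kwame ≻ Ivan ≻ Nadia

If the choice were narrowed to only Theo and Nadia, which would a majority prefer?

Voters preferring Theo to Nadia: 19; preferring Nadia to Theo: 1.
Theo wins the head-to-head.

Theo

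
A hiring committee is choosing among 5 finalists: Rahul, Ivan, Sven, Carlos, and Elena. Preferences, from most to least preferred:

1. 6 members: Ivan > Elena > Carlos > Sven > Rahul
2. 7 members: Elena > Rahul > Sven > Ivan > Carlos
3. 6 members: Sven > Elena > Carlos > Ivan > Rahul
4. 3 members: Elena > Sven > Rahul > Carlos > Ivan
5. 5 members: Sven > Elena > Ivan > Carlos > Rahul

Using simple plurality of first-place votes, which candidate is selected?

Sven

First-place votes: Rahul 0, Ivan 6, Sven 11, Carlos 0, Elena 10.
Sven has the most first-place votes.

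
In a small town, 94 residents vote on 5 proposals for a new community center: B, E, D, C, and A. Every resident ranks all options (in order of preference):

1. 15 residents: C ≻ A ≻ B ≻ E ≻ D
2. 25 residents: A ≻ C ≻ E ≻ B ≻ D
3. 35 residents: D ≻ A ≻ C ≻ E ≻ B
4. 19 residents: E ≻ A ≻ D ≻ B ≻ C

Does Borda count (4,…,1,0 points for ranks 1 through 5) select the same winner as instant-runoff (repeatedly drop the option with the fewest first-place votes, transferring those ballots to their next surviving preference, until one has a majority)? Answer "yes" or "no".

yes

Borda — scores: B 74, E 176, D 178, C 205, A 307. Winner: A.
Instant-runoff — R1 B 0, E 19, D 35, C 15, A 25 (B out); R2 E 19, D 35, C 15, A 25 (C out); R3 E 19, D 35, A 40 (E out); R4 D 35, A 59 (A winner). Winner: A.
The two methods agree.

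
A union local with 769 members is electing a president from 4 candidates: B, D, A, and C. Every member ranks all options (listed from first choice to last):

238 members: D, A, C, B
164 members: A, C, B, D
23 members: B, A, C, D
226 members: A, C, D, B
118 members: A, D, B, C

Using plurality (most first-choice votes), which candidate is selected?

First-place votes: B 23, D 238, A 508, C 0.
A has the most first-place votes.

A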